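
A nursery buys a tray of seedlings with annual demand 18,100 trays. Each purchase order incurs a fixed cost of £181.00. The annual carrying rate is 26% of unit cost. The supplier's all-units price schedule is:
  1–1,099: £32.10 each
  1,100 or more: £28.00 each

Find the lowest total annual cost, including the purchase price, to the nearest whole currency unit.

TC* ≈ £513,782

Holding cost per unit per year at price C is H = 0.26·C.
Evaluate total cost at each tier's feasible EOQ or, if the EOQ is below the tier, at the tier's minimum quantity.
EOQ at £32.10 = 886.0 (feasible in tier 1): TC = 18,100×£32.10 + (18,100/886.0)×181 + (886.0/2)×0.26×£32.10 = £588,404.91.
EOQ at £28.00 = 948.7 < 1100, so use break Q=1100: TC = 18,100×£28.00 + (18,100/1100.0)×181 + (1100.0/2)×0.26×£28.00 = £513,782.27.
Lowest total cost among the candidates is at Q = 1100.0.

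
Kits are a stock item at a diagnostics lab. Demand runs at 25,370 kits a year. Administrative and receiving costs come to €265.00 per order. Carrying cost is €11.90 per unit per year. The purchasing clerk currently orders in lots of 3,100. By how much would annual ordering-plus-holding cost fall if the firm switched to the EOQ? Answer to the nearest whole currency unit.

EOQ = √(2DS/H) = √(2 × 25,370 × 265 / 11.9) ≈ 1062.98.
Cost at Q* = (D/Q*)S + (Q*/2)H = √(2DSH) ≈ €12,649.45.
Cost at Q = 3,100: (25,370/3,100)×265 + (3,100/2)×11.9 = €2,168.73 + €18,445.00 = €20,613.73.
Excess = €20,613.73 − €12,649.45 = €7,964.28.

Extra cost ≈ €7,964 per year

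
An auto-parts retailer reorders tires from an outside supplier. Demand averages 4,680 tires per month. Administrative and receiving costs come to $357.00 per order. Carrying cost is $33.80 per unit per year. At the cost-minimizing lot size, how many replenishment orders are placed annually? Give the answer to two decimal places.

Annual demand D = 4,680 × 12 = 56,160.
EOQ = √(2DS/H) = √(2 × 56,160 × 357 / 33.8) ≈ 1089.19.
Orders per year = D / Q* = 56,160 / 1089.19 ≈ 51.561.

N ≈ 51.56 orders per year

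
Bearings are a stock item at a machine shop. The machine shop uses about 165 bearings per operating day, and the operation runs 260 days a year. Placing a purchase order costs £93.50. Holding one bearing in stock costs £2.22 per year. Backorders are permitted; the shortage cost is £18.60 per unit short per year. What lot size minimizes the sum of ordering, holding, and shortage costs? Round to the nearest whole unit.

Annual demand D = 165 × 260 = 42,900.
With planned backorders, Q* = √(2DS/H) · √((H+B)/B).
√(2DS/H) = √(2 × 42,900 × 93.5 / 2.22) = 1900.960.
√((H+B)/B) = √((2.22+18.6)/18.6) = 1.0580.
Q* ≈ 2011.207.

Q* ≈ 2,011 bearings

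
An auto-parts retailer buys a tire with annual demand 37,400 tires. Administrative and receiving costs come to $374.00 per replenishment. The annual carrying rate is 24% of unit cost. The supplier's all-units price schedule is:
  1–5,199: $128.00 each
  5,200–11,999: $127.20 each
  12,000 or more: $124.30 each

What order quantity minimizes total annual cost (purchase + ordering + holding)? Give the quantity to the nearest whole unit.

Holding cost per unit per year at price C is H = 0.24·C.
For each price level, check whether its EOQ is feasible; otherwise the best quantity at that price is the breakpoint.
EOQ at $128.00 = 954.3 (feasible in tier 1): TC = 37,400×$128.00 + (37,400/954.3)×374 + (954.3/2)×0.24×$128.00 = $4,816,515.49.
EOQ at $127.20 = 957.3 < 5200, so use break Q=5200: TC = 37,400×$127.20 + (37,400/5200.0)×374 + (5200.0/2)×0.24×$127.20 = $4,839,342.72.
EOQ at $124.30 = 968.4 < 12000, so use break Q=12000: TC = 37,400×$124.30 + (37,400/12000.0)×374 + (12000.0/2)×0.24×$124.30 = $4,828,977.63.
Lowest total cost is $4,816,515.49 at Q = 954.3.

Q* ≈ 954 tires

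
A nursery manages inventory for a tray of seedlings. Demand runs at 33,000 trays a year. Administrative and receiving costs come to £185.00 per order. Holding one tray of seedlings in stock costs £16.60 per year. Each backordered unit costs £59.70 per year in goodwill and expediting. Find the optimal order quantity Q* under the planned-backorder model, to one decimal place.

With planned backorders, Q* = √(2DS/H) · √((H+B)/B).
√(2DS/H) = √(2 × 33,000 × 185 / 16.6) = 857.638.
√((H+B)/B) = √((16.6+59.7)/59.7) = 1.1305.
Q* ≈ 969.569.

Q* ≈ 969.6 trays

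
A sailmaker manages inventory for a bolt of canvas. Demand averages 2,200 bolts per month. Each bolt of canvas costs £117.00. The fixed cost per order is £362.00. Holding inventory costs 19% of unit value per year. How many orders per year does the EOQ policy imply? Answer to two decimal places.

N ≈ 28.47 orders per year

Annual demand D = 2,200 × 12 = 26,400.
Holding cost H = 0.19 × £117.00 = £22.2300 per unit per year.
Q* = √(2DS/H) = √(2 × 26,400 × 362 / 22.23) ≈ 927.26.
Orders per year = D / Q* = 26,400 / 927.26 ≈ 28.471.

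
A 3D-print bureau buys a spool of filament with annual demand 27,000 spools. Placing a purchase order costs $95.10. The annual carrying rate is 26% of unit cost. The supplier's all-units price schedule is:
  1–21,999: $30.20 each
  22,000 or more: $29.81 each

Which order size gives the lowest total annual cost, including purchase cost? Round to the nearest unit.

Holding cost per unit per year at price C is H = 0.26·C.
Evaluate total cost at each tier's feasible EOQ or, if the EOQ is below the tier, at the tier's minimum quantity.
EOQ at $30.20 = 808.7 (feasible in tier 1): TC = 27,000×$30.20 + (27,000/808.7)×95.1 + (808.7/2)×0.26×$30.20 = $821,750.05.
EOQ at $29.81 = 814.0 < 22000, so use break Q=22000: TC = 27,000×$29.81 + (27,000/22000.0)×95.1 + (22000.0/2)×0.26×$29.81 = $890,243.31.
Lowest total cost is $821,750.05 at Q = 808.7.

Q* ≈ 809 spools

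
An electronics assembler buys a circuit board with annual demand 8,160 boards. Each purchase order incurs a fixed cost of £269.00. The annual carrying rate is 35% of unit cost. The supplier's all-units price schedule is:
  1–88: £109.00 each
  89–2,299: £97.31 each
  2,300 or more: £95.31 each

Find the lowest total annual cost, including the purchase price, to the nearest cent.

TC* ≈ £806,277.42

Holding cost per unit per year at price C is H = 0.35·C.
Evaluate total cost at each tier's feasible EOQ or, if the EOQ is below the tier, at the tier's minimum quantity.
Tier 1 (£109.00): EOQ = 339.2 exceeds tier's upper bound 88, so this tier is dominated.
EOQ at £97.31 = 359.0 (feasible in tier 2): TC = 8,160×£97.31 + (8,160/359.0)×269 + (359.0/2)×0.35×£97.31 = £806,277.42.
EOQ at £95.31 = 362.8 < 2300, so use break Q=2300: TC = 8,160×£95.31 + (8,160/2300.0)×269 + (2300.0/2)×0.35×£95.31 = £817,046.24.
Lowest total cost among the candidates is at Q = 359.0.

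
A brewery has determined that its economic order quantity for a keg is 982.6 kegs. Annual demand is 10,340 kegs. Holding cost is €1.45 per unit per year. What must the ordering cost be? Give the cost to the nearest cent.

Squaring Q* = √(2DS/H) gives Q*² = 2DS/H.
From Q* = √(2DS/H): S = Q*²H / (2D) = 982.6² × 1.45 / (2 × 10,340) = 67.6972.

S ≈ €67.70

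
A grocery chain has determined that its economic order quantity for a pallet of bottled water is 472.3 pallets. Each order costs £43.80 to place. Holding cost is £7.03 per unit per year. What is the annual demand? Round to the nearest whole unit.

D ≈ 17,901 pallets per year

Invert the EOQ relation Q*² = 2DS/H.
From Q* = √(2DS/H): D = Q*²H / (2S) = 472.3² × 7.03 / (2 × 43.8) = 17901.405.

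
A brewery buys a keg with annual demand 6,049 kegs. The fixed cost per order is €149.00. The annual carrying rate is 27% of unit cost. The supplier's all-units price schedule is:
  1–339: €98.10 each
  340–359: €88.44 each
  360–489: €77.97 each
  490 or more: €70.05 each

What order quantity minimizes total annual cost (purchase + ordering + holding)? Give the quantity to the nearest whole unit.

Q* ≈ 490 kegs

Holding cost per unit per year at price C is H = 0.27·C.
Evaluate total cost at each tier's feasible EOQ or, if the EOQ is below the tier, at the tier's minimum quantity.
EOQ at €98.10 = 260.9 (feasible in tier 1): TC = 6,049×€98.10 + (6,049/260.9)×149 + (260.9/2)×0.27×€98.10 = €600,316.71.
EOQ at €88.44 = 274.8 < 340, so use break Q=340: TC = 6,049×€88.44 + (6,049/340.0)×149 + (340.0/2)×0.27×€88.44 = €541,683.84.
EOQ at €77.97 = 292.6 < 360, so use break Q=360: TC = 6,049×€77.97 + (6,049/360.0)×149 + (360.0/2)×0.27×€77.97 = €477,933.49.
EOQ at €70.05 = 308.7 < 490, so use break Q=490: TC = 6,049×€70.05 + (6,049/490.0)×149 + (490.0/2)×0.27×€70.05 = €430,205.65.
Lowest total cost is €430,205.65 at Q = 490.0.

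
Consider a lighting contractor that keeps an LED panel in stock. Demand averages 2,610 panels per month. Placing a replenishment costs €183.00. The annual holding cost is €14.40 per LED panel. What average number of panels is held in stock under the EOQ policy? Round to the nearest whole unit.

Average inventory ≈ 446 panels

Annual demand D = 2,610 × 12 = 31,320.
The optimal lot size = √(2DS/H) = √(2 × 31,320 × 183 / 14.4) ≈ 892.22.
Average inventory = Q*/2 ≈ 892.22 / 2 = 446.108.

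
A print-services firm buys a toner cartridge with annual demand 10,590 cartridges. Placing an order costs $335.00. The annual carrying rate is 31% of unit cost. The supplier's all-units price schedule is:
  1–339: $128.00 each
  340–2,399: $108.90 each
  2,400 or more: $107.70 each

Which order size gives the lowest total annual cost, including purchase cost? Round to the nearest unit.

Q* ≈ 458 cartridges

Holding cost per unit per year at price C is H = 0.31·C.
Evaluate total cost at each tier's feasible EOQ or, if the EOQ is below the tier, at the tier's minimum quantity.
Tier 1 ($128.00): EOQ = 422.9 exceeds tier's upper bound 339, so this tier is dominated.
EOQ at $108.90 = 458.4 (feasible in tier 2): TC = 10,590×$108.90 + (10,590/458.4)×335 + (458.4/2)×0.31×$108.90 = $1,168,727.76.
EOQ at $107.70 = 461.0 < 2400, so use break Q=2400: TC = 10,590×$107.70 + (10,590/2400.0)×335 + (2400.0/2)×0.31×$107.70 = $1,182,085.59.
Lowest total cost is $1,168,727.76 at Q = 458.4.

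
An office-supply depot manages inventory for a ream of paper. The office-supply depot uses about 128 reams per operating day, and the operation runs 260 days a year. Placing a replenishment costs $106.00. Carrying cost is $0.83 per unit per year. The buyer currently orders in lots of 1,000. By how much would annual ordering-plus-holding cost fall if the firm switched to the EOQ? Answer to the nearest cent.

Extra cost ≈ $1,522.77 per year

Annual demand D = 128 × 260 = 33,280.
EOQ = √(2DS/H) = √(2 × 33,280 × 106 / 0.83) ≈ 2915.55.
Cost at Q* = (D/Q*)S + (Q*/2)H = √(2DSH) ≈ $2,419.91.
Cost at Q = 1,000: (33,280/1,000)×106 + (1,000/2)×0.83 = $3,527.68 + $415.00 = $3,942.68.
Excess = $3,942.68 − $2,419.91 = $1,522.77.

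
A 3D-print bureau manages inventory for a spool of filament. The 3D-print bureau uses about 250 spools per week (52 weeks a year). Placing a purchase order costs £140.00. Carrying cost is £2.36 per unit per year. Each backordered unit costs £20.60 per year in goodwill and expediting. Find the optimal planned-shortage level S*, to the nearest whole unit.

S* ≈ 135 spools

Annual demand D = 250 × 52 = 13,000.
With planned backorders, Q* = √(2DS/H) · √((H+B)/B).
√(2DS/H) = √(2 × 13,000 × 140 / 2.36) = 1241.923.
√((H+B)/B) = √((2.36+20.6)/20.6) = 1.0557.
Q* ≈ 1311.134.
S* = Q* · H/(H+B) = 1311.134 × 2.36/22.96 ≈ 134.768.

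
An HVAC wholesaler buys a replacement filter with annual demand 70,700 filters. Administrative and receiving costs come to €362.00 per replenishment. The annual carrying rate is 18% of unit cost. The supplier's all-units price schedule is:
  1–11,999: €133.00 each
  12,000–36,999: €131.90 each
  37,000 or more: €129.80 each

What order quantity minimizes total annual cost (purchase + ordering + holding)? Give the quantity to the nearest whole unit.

Q* ≈ 1,462 filters

Holding cost per unit per year at price C is H = 0.18·C.
Candidates are each tier's EOQ (if it falls in that tier) and each price-break quantity.
EOQ at €133.00 = 1462.2 (feasible in tier 1): TC = 70,700×€133.00 + (70,700/1462.2)×362 + (1462.2/2)×0.18×€133.00 = €9,438,105.89.
EOQ at €131.90 = 1468.3 < 12000, so use break Q=12000: TC = 70,700×€131.90 + (70,700/12000.0)×362 + (12000.0/2)×0.18×€131.90 = €9,469,914.78.
EOQ at €129.80 = 1480.1 < 37000, so use break Q=37000: TC = 70,700×€129.80 + (70,700/37000.0)×362 + (37000.0/2)×0.18×€129.80 = €9,609,785.71.
Lowest total cost is €9,438,105.89 at Q = 1462.2.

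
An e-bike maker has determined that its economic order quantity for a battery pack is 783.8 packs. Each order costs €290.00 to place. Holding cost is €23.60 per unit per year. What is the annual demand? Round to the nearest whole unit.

The basic EOQ model gives Q* = √(2DS/H); rearrange for the unknown.
From Q* = √(2DS/H): D = Q*²H / (2S) = 783.8² × 23.6 / (2 × 290) = 24997.382.

D ≈ 24,997 packs per year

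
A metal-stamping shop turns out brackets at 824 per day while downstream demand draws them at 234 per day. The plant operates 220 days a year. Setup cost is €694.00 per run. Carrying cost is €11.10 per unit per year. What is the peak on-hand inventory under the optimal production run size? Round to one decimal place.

Annual demand D = 234 × 220 = 51,480.
Production build-up factor (1 − d/p) = 1 − 234/824 = 0.7160.
Q* = √(2DS / (H(1 − d/p))) = √(2 × 51,480 × 694 / (11.1 × 0.7160)).
= √(71,454,240 / 7.9478) ≈ 2998.404.
Maximum inventory = Q*(1 − d/p) = 2998.404 × 0.7160 ≈ 2146.915.

I_max ≈ 2,146.9 brackets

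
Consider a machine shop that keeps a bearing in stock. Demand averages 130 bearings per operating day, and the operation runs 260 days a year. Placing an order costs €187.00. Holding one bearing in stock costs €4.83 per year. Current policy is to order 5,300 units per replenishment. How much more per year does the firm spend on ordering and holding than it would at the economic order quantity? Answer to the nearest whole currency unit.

Extra cost ≈ €6,178 per year

Annual demand D = 130 × 260 = 33,800.
EOQ = √(2DS/H) = √(2 × 33,800 × 187 / 4.83) ≈ 1617.78.
Cost at Q* = (D/Q*)S + (Q*/2)H = √(2DSH) ≈ €7,813.90.
Cost at Q = 5,300: (33,800/5,300)×187 + (5,300/2)×4.83 = €1,192.57 + €12,799.50 = €13,992.07.
Excess = €13,992.07 − €7,813.90 = €6,178.17.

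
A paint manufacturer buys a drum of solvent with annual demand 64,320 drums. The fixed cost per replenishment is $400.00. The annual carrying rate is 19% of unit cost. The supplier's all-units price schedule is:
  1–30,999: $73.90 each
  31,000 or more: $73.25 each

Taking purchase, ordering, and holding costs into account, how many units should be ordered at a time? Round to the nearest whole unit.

Q* ≈ 1,914 drums

Holding cost per unit per year at price C is H = 0.19·C.
Evaluate total cost at each tier's feasible EOQ or, if the EOQ is below the tier, at the tier's minimum quantity.
EOQ at $73.90 = 1914.3 (feasible in tier 1): TC = 64,320×$73.90 + (64,320/1914.3)×400 + (1914.3/2)×0.19×$73.90 = $4,780,127.24.
EOQ at $73.25 = 1922.8 < 31000, so use break Q=31000: TC = 64,320×$73.25 + (64,320/31000.0)×400 + (31000.0/2)×0.19×$73.25 = $4,927,991.19.
Lowest total cost is $4,780,127.24 at Q = 1914.3.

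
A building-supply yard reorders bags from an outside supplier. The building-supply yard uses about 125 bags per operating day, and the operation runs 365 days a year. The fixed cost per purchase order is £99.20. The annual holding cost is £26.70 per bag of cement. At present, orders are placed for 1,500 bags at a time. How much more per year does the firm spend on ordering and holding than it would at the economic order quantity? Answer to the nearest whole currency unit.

Extra cost ≈ £7,496 per year

Annual demand D = 125 × 365 = 45,625.
EOQ = √(2DS/H) = √(2 × 45,625 × 99.2 / 26.7) ≈ 582.26.
Cost at Q* = (D/Q*)S + (Q*/2)H = √(2DSH) ≈ £15,546.33.
Cost at Q = 1,500: (45,625/1,500)×99.2 + (1,500/2)×26.7 = £3,017.33 + £20,025.00 = £23,042.33.
Excess = £23,042.33 − £15,546.33 = £7,496.00.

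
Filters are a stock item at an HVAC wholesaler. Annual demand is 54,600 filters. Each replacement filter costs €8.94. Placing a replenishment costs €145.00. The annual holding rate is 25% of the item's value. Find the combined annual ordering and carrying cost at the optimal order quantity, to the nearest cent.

Holding cost H = 0.25 × €8.94 = €2.2350 per unit per year.
The optimal lot size = √(2DS/H) = √(2 × 54,600 × 145 / 2.235) ≈ 2661.68.
At the optimum the two cost components are equal, so total cost = 2·(Q*/2)H = Q*·H.
Minimum total = √(2DSH) = √(2 × 54,600 × 145 × 2.235) ≈ 5948.865.

TC* ≈ €5,948.86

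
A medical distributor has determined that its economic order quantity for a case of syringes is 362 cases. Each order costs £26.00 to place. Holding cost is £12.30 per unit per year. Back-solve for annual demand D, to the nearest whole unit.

Squaring Q* = √(2DS/H) gives Q*² = 2DS/H.
From Q* = √(2DS/H): D = Q*²H / (2S) = 362² × 12.3 / (2 × 26) = 30996.946.

D ≈ 30,997 cases per year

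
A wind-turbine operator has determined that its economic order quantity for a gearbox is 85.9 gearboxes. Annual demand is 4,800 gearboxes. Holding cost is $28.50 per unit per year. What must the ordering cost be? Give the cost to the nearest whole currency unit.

S ≈ $22

Invert the EOQ relation Q*² = 2DS/H.
From Q* = √(2DS/H): S = Q*²H / (2D) = 85.9² × 28.5 / (2 × 4,800) = 21.9058.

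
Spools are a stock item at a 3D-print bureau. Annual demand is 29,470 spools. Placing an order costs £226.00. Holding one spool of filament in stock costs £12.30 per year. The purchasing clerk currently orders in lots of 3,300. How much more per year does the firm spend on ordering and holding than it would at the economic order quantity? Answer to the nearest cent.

Extra cost ≈ £9,513.19 per year

EOQ = √(2DS/H) = √(2 × 29,470 × 226 / 12.3) ≈ 1040.65.
Cost at Q* = (D/Q*)S + (Q*/2)H = √(2DSH) ≈ £12,800.06.
Cost at Q = 3,300: (29,470/3,300)×226 + (3,300/2)×12.3 = £2,018.25 + £20,295.00 = £22,313.25.
Excess = £22,313.25 − £12,800.06 = £9,513.19.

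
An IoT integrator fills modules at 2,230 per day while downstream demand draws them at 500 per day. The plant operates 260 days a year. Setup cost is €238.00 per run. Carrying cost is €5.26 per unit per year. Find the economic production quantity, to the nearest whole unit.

Annual demand D = 500 × 260 = 130,000.
Production build-up factor (1 − d/p) = 1 − 500/2,230 = 0.7758.
Q* = √(2DS / (H(1 − d/p))) = √(2 × 130,000 × 238 / (5.26 × 0.7758)).
= √(61,880,000 / 4.0806) ≈ 3894.141.

Q* ≈ 3,894 modules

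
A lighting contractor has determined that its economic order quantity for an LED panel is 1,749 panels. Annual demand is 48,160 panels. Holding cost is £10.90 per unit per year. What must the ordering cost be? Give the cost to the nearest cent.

The basic EOQ model gives Q* = √(2DS/H); rearrange for the unknown.
From Q* = √(2DS/H): S = Q*²H / (2D) = 1,749² × 10.9 / (2 × 48,160) = 346.1702.

S ≈ £346.17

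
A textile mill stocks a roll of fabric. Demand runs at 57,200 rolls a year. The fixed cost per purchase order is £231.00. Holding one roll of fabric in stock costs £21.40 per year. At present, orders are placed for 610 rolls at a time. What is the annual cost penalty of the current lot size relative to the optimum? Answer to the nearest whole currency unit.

Extra cost ≈ £4,407 per year

EOQ = √(2DS/H) = √(2 × 57,200 × 231 / 21.4) ≈ 1111.25.
Cost at Q* = (D/Q*)S + (Q*/2)H = √(2DSH) ≈ £23,780.77.
Cost at Q = 610: (57,200/610)×231 + (610/2)×21.4 = £21,660.98 + £6,527.00 = £28,187.98.
Excess = £28,187.98 − £23,780.77 = £4,407.21.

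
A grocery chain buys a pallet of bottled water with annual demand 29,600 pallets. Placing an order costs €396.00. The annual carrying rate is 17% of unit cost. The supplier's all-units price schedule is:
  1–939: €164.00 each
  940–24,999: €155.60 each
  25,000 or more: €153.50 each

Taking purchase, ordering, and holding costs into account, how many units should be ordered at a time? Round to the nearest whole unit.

Q* ≈ 941 pallets

Holding cost per unit per year at price C is H = 0.17·C.
Candidates are each tier's EOQ (if it falls in that tier) and each price-break quantity.
EOQ at €164.00 = 917.0 (feasible in tier 1): TC = 29,600×€164.00 + (29,600/917.0)×396 + (917.0/2)×0.17×€164.00 = €4,879,965.53.
EOQ at €155.60 = 941.4 (feasible in tier 2): TC = 29,600×€155.60 + (29,600/941.4)×396 + (941.4/2)×0.17×€155.60 = €4,630,662.20.
EOQ at €153.50 = 947.8 < 25000, so use break Q=25000: TC = 29,600×€153.50 + (29,600/25000.0)×396 + (25000.0/2)×0.17×€153.50 = €4,870,256.36.
Lowest total cost is €4,630,662.20 at Q = 941.4.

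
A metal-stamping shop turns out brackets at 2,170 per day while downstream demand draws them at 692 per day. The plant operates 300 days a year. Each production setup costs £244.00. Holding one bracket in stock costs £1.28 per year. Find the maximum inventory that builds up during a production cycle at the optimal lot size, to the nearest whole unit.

I_max ≈ 7,342 brackets

Annual demand D = 692 × 300 = 207,600.
Production build-up factor (1 − d/p) = 1 − 692/2,170 = 0.6811.
Q* = √(2DS / (H(1 − d/p))) = √(2 × 207,600 × 244 / (1.28 × 0.6811)).
= √(101,308,800 / 0.8718) ≈ 10779.814.
Maximum inventory = Q*(1 − d/p) = 10779.814 × 0.6811 ≈ 7342.196.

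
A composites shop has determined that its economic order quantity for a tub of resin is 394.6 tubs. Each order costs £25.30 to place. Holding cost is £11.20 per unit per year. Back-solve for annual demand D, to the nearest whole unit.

D ≈ 34,465 tubs per year

Invert the EOQ relation Q*² = 2DS/H.
From Q* = √(2DS/H): D = Q*²H / (2S) = 394.6² × 11.2 / (2 × 25.3) = 34465.269.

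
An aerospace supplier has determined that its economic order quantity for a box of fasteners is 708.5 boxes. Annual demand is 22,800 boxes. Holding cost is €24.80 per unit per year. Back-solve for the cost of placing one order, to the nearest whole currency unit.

S ≈ €273

The basic EOQ model gives Q* = √(2DS/H); rearrange for the unknown.
From Q* = √(2DS/H): S = Q*²H / (2D) = 708.5² × 24.8 / (2 × 22,800) = 273.0025.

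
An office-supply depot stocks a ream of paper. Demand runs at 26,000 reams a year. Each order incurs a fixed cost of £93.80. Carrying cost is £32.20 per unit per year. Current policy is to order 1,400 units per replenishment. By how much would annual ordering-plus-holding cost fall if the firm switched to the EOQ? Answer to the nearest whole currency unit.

EOQ = √(2DS/H) = √(2 × 26,000 × 93.8 / 32.2) ≈ 389.20.
Cost at Q* = (D/Q*)S + (Q*/2)H = √(2DSH) ≈ £12,532.31.
Cost at Q = 1,400: (26,000/1,400)×93.8 + (1,400/2)×32.2 = £1,742.00 + £22,540.00 = £24,282.00.
Excess = £24,282.00 − £12,532.31 = £11,749.69.

Extra cost ≈ £11,750 per year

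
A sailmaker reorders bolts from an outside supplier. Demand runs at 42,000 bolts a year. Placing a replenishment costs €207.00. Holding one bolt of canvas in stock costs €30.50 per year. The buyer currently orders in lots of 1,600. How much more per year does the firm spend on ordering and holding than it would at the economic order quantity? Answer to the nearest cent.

EOQ = √(2DS/H) = √(2 × 42,000 × 207 / 30.5) ≈ 755.05.
Cost at Q* = (D/Q*)S + (Q*/2)H = √(2DSH) ≈ €23,028.98.
Cost at Q = 1,600: (42,000/1,600)×207 + (1,600/2)×30.5 = €5,433.75 + €24,400.00 = €29,833.75.
Excess = €29,833.75 − €23,028.98 = €6,804.77.

Extra cost ≈ €6,804.77 per year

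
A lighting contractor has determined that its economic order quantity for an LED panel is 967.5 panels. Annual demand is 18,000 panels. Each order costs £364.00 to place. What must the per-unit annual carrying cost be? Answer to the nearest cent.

H ≈ £14.00

Squaring Q* = √(2DS/H) gives Q*² = 2DS/H.
From Q* = √(2DS/H): H = 2DS / Q*² = 2 × 18,000 × 364 / 967.5² = 13.9992.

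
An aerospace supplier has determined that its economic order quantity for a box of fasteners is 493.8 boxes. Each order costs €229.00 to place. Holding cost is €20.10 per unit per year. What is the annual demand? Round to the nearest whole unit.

Squaring Q* = √(2DS/H) gives Q*² = 2DS/H.
From Q* = √(2DS/H): D = Q*²H / (2S) = 493.8² × 20.1 / (2 × 229) = 10701.207.

D ≈ 10,701 boxes per year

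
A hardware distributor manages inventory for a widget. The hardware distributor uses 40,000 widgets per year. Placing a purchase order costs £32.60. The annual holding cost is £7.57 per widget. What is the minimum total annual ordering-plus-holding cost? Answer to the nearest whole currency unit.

TC* ≈ £4,443

The optimal lot size = √(2DS/H) = √(2 × 40,000 × 32.6 / 7.57) ≈ 586.96.
At the optimum the two cost components are equal, so total cost = 2·(Q*/2)H = Q*·H.
Minimum total = √(2DSH) = √(2 × 40,000 × 32.6 × 7.57) ≈ 4443.260.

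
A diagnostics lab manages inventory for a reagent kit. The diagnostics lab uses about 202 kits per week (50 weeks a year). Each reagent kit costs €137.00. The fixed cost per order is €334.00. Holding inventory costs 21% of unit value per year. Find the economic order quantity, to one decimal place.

Annual demand D = 202 × 50 = 10,100.
Holding cost H = 0.21 × €137.00 = €28.7700 per unit per year.
EOQ = √(2DS / H) = √(2 × 10,100 × 334 / 28.77).
= √(6,746,800 / 28.77) = √234,508.1682 ≈ 484.260.

Q* ≈ 484.3 kits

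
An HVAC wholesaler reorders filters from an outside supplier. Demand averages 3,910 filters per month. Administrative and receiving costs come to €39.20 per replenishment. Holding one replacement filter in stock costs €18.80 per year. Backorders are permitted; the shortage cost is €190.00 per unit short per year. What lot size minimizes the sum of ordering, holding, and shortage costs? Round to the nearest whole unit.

Q* ≈ 464 filters

Annual demand D = 3,910 × 12 = 46,920.
With planned backorders, Q* = √(2DS/H) · √((H+B)/B).
√(2DS/H) = √(2 × 46,920 × 39.2 / 18.8) = 442.342.
√((H+B)/B) = √((18.8+190)/190) = 1.0483.
Q* ≈ 463.710.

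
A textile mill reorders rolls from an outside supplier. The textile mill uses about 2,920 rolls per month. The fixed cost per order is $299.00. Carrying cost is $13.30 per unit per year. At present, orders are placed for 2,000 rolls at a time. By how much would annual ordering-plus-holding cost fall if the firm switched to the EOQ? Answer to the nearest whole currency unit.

Extra cost ≈ $1,845 per year

Annual demand D = 2,920 × 12 = 35,040.
EOQ = √(2DS/H) = √(2 × 35,040 × 299 / 13.3) ≈ 1255.18.
Cost at Q* = (D/Q*)S + (Q*/2)H = √(2DSH) ≈ $16,693.93.
Cost at Q = 2,000: (35,040/2,000)×299 + (2,000/2)×13.3 = $5,238.48 + $13,300.00 = $18,538.48.
Excess = $18,538.48 − $16,693.93 = $1,844.55.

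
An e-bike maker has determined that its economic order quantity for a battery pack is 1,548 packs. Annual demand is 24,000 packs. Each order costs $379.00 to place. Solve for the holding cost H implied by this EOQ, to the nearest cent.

The basic EOQ model gives Q* = √(2DS/H); rearrange for the unknown.
From Q* = √(2DS/H): H = 2DS / Q*² = 2 × 24,000 × 379 / 1,548² = 7.5917.

H ≈ $7.59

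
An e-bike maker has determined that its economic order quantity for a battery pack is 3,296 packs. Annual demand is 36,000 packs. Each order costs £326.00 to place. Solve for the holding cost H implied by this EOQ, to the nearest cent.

H ≈ £2.16

Squaring Q* = √(2DS/H) gives Q*² = 2DS/H.
From Q* = √(2DS/H): H = 2DS / Q*² = 2 × 36,000 × 326 / 3,296² = 2.1606.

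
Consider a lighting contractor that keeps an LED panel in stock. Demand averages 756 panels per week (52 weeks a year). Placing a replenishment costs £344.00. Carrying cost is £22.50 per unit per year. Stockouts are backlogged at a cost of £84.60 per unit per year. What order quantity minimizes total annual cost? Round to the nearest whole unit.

Q* ≈ 1,234 panels

Annual demand D = 756 × 52 = 39,312.
With planned backorders, Q* = √(2DS/H) · √((H+B)/B).
√(2DS/H) = √(2 × 39,312 × 344 / 22.5) = 1096.391.
√((H+B)/B) = √((22.5+84.6)/84.6) = 1.1251.
Q* ≈ 1233.602.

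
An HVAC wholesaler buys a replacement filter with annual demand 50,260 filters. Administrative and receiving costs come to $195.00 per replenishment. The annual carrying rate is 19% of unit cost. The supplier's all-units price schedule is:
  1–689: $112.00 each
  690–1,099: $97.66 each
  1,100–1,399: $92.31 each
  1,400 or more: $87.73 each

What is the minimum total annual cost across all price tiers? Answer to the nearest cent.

TC* ≈ $4,427,978.39

Holding cost per unit per year at price C is H = 0.19·C.
Candidates are each tier's EOQ (if it falls in that tier) and each price-break quantity.
Tier 1 ($112.00): EOQ = 959.7 exceeds tier's upper bound 689, so this tier is dominated.
EOQ at $97.66 = 1027.8 (feasible in tier 2): TC = 50,260×$97.66 + (50,260/1027.8)×195 + (1027.8/2)×0.19×$97.66 = $4,927,462.83.
EOQ at $92.31 = 1057.2 < 1100, so use break Q=1100: TC = 50,260×$92.31 + (50,260/1100.0)×195 + (1100.0/2)×0.19×$92.31 = $4,658,056.72.
EOQ at $87.73 = 1084.4 < 1400, so use break Q=1400: TC = 50,260×$87.73 + (50,260/1400.0)×195 + (1400.0/2)×0.19×$87.73 = $4,427,978.39.
Lowest total cost among the candidates is at Q = 1400.0.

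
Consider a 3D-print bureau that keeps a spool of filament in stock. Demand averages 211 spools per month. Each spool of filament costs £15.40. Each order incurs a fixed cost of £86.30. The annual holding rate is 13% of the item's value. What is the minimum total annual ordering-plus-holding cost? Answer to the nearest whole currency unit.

Annual demand D = 211 × 12 = 2,532.
Holding cost H = 0.13 × £15.40 = £2.0020 per unit per year.
Q* = √(2DS/H) = √(2 × 2,532 × 86.3 / 2.002) ≈ 467.22.
At Q*, ordering cost (D/Q*)S equals holding cost (Q*/2)H, each = √(DSH/2).
Minimum total = √(2DSH) = √(2 × 2,532 × 86.3 × 2.002) ≈ 935.372.

TC* ≈ £935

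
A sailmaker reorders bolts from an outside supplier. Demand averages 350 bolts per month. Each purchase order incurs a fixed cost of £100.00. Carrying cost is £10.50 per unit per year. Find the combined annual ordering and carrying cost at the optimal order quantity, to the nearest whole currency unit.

Annual demand D = 350 × 12 = 4,200.
EOQ = √(2DS/H) = √(2 × 4,200 × 100 / 10.5) ≈ 282.84.
At Q*, ordering cost (D/Q*)S equals holding cost (Q*/2)H, each = √(DSH/2).
Minimum total = √(2DSH) = √(2 × 4,200 × 100 × 10.5) ≈ 2969.848.

TC* ≈ £2,970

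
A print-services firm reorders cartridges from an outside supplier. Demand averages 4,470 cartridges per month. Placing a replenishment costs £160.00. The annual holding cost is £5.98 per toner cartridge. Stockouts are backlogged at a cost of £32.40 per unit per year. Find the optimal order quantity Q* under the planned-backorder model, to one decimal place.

Q* ≈ 1,843.9 cartridges

Annual demand D = 4,470 × 12 = 53,640.
With planned backorders, Q* = √(2DS/H) · √((H+B)/B).
√(2DS/H) = √(2 × 53,640 × 160 / 5.98) = 1694.216.
√((H+B)/B) = √((5.98+32.4)/32.4) = 1.0884.
Q* ≈ 1843.948.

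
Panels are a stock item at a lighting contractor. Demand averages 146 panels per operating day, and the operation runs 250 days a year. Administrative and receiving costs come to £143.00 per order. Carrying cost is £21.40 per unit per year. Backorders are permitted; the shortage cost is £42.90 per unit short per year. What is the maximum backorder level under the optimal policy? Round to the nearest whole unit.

Annual demand D = 146 × 250 = 36,500.
With planned backorders, Q* = √(2DS/H) · √((H+B)/B).
√(2DS/H) = √(2 × 36,500 × 143 / 21.4) = 698.429.
√((H+B)/B) = √((21.4+42.9)/42.9) = 1.2243.
Q* ≈ 855.066.
S* = Q* · H/(H+B) = 855.066 × 21.4/64.3 ≈ 284.579.

S* ≈ 285 panels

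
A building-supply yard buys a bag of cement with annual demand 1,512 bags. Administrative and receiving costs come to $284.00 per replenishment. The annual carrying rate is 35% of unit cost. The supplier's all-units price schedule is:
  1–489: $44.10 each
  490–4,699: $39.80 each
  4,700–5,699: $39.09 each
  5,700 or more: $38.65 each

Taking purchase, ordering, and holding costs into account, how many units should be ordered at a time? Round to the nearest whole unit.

Q* ≈ 490 bags

Holding cost per unit per year at price C is H = 0.35·C.
Candidates are each tier's EOQ (if it falls in that tier) and each price-break quantity.
EOQ at $44.10 = 235.9 (feasible in tier 1): TC = 1,512×$44.10 + (1,512/235.9)×284 + (235.9/2)×0.35×$44.10 = $70,320.05.
EOQ at $39.80 = 248.3 < 490, so use break Q=490: TC = 1,512×$39.80 + (1,512/490.0)×284 + (490.0/2)×0.35×$39.80 = $64,466.79.
EOQ at $39.09 = 250.5 < 4700, so use break Q=4700: TC = 1,512×$39.09 + (1,512/4700.0)×284 + (4700.0/2)×0.35×$39.09 = $91,346.97.
EOQ at $38.65 = 252.0 < 5700, so use break Q=5700: TC = 1,512×$38.65 + (1,512/5700.0)×284 + (5700.0/2)×0.35×$38.65 = $97,067.51.
Lowest total cost is $64,466.79 at Q = 490.0.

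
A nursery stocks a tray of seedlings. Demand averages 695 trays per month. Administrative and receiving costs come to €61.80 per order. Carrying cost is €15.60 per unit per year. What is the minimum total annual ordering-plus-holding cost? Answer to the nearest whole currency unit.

Annual demand D = 695 × 12 = 8,340.
EOQ = √(2DS/H) = √(2 × 8,340 × 61.8 / 15.6) ≈ 257.06.
At Q*, ordering cost (D/Q*)S equals holding cost (Q*/2)H, each = √(DSH/2).
Minimum total = √(2DSH) = √(2 × 8,340 × 61.8 × 15.6) ≈ 4010.094.

TC* ≈ €4,010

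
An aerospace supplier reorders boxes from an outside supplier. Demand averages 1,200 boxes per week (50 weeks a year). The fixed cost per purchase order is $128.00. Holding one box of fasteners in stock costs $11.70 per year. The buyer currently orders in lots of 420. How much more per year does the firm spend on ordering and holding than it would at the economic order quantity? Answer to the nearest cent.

Annual demand D = 1,200 × 50 = 60,000.
EOQ = √(2DS/H) = √(2 × 60,000 × 128 / 11.7) ≈ 1145.78.
Cost at Q* = (D/Q*)S + (Q*/2)H = √(2DSH) ≈ $13,405.67.
Cost at Q = 420: (60,000/420)×128 + (420/2)×11.7 = $18,285.71 + $2,457.00 = $20,742.71.
Excess = $20,742.71 − $13,405.67 = $7,337.04.

Extra cost ≈ $7,337.04 per year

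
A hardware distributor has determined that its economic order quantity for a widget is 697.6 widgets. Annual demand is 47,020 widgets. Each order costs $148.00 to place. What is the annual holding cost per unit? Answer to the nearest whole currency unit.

Squaring Q* = √(2DS/H) gives Q*² = 2DS/H.
From Q* = √(2DS/H): H = 2DS / Q*² = 2 × 47,020 × 148 / 697.6² = 28.5997.

H ≈ $29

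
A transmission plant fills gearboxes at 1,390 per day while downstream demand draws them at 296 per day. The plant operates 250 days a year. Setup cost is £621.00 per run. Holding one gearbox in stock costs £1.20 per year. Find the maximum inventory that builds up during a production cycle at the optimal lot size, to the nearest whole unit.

I_max ≈ 7,764 gearboxes

Annual demand D = 296 × 250 = 74,000.
Production build-up factor (1 − d/p) = 1 − 296/1,390 = 0.7871.
Q* = √(2DS / (H(1 − d/p))) = √(2 × 74,000 × 621 / (1.2 × 0.7871)).
= √(91,908,000 / 0.9445) ≈ 9864.720.
Maximum inventory = Q*(1 − d/p) = 9864.720 × 0.7871 ≈ 7764.032.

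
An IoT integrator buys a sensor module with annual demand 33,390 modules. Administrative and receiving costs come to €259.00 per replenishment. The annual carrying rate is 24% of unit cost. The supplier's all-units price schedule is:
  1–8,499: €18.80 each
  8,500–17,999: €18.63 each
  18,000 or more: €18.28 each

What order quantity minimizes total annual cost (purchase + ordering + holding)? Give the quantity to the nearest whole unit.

Holding cost per unit per year at price C is H = 0.24·C.
Candidates are each tier's EOQ (if it falls in that tier) and each price-break quantity.
EOQ at €18.80 = 1957.9 (feasible in tier 1): TC = 33,390×€18.80 + (33,390/1957.9)×259 + (1957.9/2)×0.24×€18.80 = €636,566.00.
EOQ at €18.63 = 1966.8 < 8500, so use break Q=8500: TC = 33,390×€18.63 + (33,390/8500.0)×259 + (8500.0/2)×0.24×€18.63 = €642,075.71.
EOQ at €18.28 = 1985.5 < 18000, so use break Q=18000: TC = 33,390×€18.28 + (33,390/18000.0)×259 + (18000.0/2)×0.24×€18.28 = €650,334.45.
Lowest total cost is €636,566.00 at Q = 1957.9.

Q* ≈ 1,958 modules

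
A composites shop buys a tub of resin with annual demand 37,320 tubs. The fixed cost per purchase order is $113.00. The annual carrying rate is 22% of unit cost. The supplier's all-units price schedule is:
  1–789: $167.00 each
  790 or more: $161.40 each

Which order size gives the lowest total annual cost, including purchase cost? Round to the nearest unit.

Holding cost per unit per year at price C is H = 0.22·C.
For each price level, check whether its EOQ is feasible; otherwise the best quantity at that price is the breakpoint.
EOQ at $167.00 = 479.1 (feasible in tier 1): TC = 37,320×$167.00 + (37,320/479.1)×113 + (479.1/2)×0.22×$167.00 = $6,250,043.32.
EOQ at $161.40 = 487.4 < 790, so use break Q=790: TC = 37,320×$161.40 + (37,320/790.0)×113 + (790.0/2)×0.22×$161.40 = $6,042,811.84.
Lowest total cost is $6,042,811.84 at Q = 790.0.

Q* ≈ 790 tubs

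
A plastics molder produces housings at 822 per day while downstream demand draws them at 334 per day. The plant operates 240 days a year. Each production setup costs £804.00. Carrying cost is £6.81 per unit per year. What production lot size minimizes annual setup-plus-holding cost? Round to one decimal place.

Annual demand D = 334 × 240 = 80,160.
Production build-up factor (1 − d/p) = 1 − 334/822 = 0.5937.
Q* = √(2DS / (H(1 − d/p))) = √(2 × 80,160 × 804 / (6.81 × 0.5937)).
= √(128,897,280 / 4.0429) ≈ 5646.435.

Q* ≈ 5,646.4 housings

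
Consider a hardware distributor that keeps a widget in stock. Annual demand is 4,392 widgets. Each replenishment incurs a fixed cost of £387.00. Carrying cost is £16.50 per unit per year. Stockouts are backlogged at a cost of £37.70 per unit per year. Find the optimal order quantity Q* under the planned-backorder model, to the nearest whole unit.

With planned backorders, Q* = √(2DS/H) · √((H+B)/B).
√(2DS/H) = √(2 × 4,392 × 387 / 16.5) = 453.899.
√((H+B)/B) = √((16.5+37.7)/37.7) = 1.1990.
Q* ≈ 544.238.

Q* ≈ 544 widgets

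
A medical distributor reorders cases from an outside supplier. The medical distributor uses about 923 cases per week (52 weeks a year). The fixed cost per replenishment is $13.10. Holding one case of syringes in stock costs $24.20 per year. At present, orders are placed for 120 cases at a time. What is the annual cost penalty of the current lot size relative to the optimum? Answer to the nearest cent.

Annual demand D = 923 × 52 = 47,996.
EOQ = √(2DS/H) = √(2 × 47,996 × 13.1 / 24.2) ≈ 227.95.
Cost at Q* = (D/Q*)S + (Q*/2)H = √(2DSH) ≈ $5,516.46.
Cost at Q = 120: (47,996/120)×13.1 + (120/2)×24.2 = $5,239.56 + $1,452.00 = $6,691.56.
Excess = $6,691.56 − $5,516.46 = $1,175.10.

Extra cost ≈ $1,175.10 per year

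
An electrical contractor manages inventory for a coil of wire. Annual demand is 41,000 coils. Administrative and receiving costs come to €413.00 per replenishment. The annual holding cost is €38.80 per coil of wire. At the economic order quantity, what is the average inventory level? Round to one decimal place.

Average inventory ≈ 467.1 coils

Q* = √(2DS/H) = √(2 × 41,000 × 413 / 38.8) ≈ 934.26.
Average inventory = Q*/2 ≈ 934.26 / 2 = 467.128.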